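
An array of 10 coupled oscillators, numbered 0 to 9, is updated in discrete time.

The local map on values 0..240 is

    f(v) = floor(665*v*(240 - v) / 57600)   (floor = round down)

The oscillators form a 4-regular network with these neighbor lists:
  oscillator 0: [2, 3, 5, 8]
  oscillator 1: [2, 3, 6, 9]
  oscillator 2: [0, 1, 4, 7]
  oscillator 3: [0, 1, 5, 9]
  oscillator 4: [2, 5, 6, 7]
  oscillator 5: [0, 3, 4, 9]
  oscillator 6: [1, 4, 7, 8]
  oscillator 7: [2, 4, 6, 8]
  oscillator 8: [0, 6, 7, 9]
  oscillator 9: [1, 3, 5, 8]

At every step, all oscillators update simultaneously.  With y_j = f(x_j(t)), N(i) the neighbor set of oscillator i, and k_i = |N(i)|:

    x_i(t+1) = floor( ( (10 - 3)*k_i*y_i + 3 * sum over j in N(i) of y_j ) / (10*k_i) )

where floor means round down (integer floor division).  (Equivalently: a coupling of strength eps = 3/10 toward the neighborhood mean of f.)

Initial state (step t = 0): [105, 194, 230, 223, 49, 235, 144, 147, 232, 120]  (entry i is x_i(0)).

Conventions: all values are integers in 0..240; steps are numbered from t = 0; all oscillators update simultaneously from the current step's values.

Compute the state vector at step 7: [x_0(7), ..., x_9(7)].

Simulating step by step:
t=0: [105, 194, 230, 223, 49, 235, 144, 147, 232, 120]
t=1: [121, 101, 58, 63, 102, 45, 140, 133, 63, 129]
t=2: [152, 156, 133, 134, 154, 117, 158, 157, 138, 154]
t=3: [156, 152, 160, 160, 153, 162, 150, 152, 158, 154]
t=4: [149, 152, 148, 148, 152, 146, 154, 153, 150, 151]
t=5: [156, 154, 156, 156, 154, 157, 152, 153, 154, 155]
t=6: [151, 152, 151, 151, 152, 150, 153, 152, 152, 151]
t=7: [154, 154, 154, 154, 154, 154, 153, 154, 154, 154]

Answer: [154, 154, 154, 154, 154, 154, 153, 154, 154, 154]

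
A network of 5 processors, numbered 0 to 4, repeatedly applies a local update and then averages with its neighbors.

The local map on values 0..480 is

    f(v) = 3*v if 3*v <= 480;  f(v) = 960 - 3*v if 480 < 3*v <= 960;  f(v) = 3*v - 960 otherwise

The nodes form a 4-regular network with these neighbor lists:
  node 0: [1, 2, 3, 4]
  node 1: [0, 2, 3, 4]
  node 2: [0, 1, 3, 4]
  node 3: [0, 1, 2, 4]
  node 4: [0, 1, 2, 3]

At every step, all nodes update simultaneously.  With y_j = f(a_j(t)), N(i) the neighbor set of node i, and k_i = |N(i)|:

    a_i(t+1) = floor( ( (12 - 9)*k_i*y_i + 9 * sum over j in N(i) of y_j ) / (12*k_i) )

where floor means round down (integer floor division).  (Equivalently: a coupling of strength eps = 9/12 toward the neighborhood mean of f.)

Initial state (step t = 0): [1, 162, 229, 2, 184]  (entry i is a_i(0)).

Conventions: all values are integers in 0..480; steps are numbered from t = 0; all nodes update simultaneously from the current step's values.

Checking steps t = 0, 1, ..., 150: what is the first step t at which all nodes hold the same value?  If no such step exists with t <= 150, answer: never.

Answer: 4
Key observation: Synchronization is absorbing here: once all nodes are equal they stay equal, and step 4 is the first all-equal step.

Derivation:
t=0: [1, 162, 229, 2, 184]  (not all equal)
t=1: [218, 247, 235, 218, 243]  (not all equal)
t=2: [266, 260, 262, 266, 261]  (not all equal)
t=3: [170, 171, 171, 170, 171]  (not all equal)
t=4: [448, 448, 448, 448, 448]  (all equal)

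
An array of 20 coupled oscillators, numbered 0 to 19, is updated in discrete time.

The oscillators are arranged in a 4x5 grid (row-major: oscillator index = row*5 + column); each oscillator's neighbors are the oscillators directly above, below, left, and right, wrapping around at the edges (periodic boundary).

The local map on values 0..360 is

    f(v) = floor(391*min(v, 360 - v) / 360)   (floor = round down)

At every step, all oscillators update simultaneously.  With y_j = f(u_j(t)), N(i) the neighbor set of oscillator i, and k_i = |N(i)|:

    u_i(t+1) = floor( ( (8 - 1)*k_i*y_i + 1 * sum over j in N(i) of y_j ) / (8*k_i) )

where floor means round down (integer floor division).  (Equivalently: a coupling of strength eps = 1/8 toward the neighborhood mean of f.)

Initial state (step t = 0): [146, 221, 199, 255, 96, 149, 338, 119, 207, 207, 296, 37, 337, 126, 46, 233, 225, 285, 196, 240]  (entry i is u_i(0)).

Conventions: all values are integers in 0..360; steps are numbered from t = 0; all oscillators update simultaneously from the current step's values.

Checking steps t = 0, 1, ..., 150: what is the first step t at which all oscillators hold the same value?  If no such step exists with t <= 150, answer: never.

Answer: never
Key observation: The state at step 16 reappears at step 18 — the system is in a cycle of period 2 from step 16 on.  No step 0..18 is synchronized, and the cycle repeats forever, so no step up to 150 (or ever) has all oscillators equal.

Derivation:
t=0: [146, 221, 199, 255, 96, 149, 338, 119, 207, 207, 296, 37, 337, 126, 46, 233, 225, 285, 196, 240]  (not all equal)
t=1: [155, 146, 167, 119, 108, 153, 35, 124, 162, 160, 72, 43, 33, 132, 58, 135, 140, 87, 170, 128]  (not all equal)
t=2: [165, 155, 174, 133, 121, 159, 49, 130, 171, 167, 81, 49, 43, 139, 70, 144, 146, 99, 176, 137]  (not all equal)
t=3: [176, 165, 182, 147, 135, 166, 63, 138, 181, 176, 90, 57, 54, 146, 84, 154, 153, 111, 184, 146]  (not all equal)
t=4: [188, 175, 187, 161, 149, 174, 77, 146, 190, 186, 100, 65, 66, 154, 98, 165, 161, 124, 185, 156]  (not all equal)
t=5: [185, 185, 184, 174, 163, 182, 91, 154, 182, 184, 111, 74, 78, 163, 112, 176, 170, 136, 186, 167]  (not all equal)
t=6: [189, 186, 188, 187, 178, 187, 105, 163, 191, 188, 123, 85, 91, 173, 126, 188, 180, 148, 186, 179]  (not all equal)
t=7: [185, 185, 185, 187, 192, 182, 119, 173, 183, 184, 135, 97, 105, 182, 140, 184, 190, 160, 187, 191]  (not all equal)
t=8: [189, 187, 189, 187, 182, 189, 133, 183, 191, 189, 147, 109, 120, 189, 155, 189, 181, 172, 186, 182]  (not all equal)
t=9: [185, 185, 185, 187, 192, 182, 147, 188, 183, 184, 159, 122, 135, 182, 169, 184, 190, 184, 187, 191]  (not all equal)
t=10: [189, 188, 189, 187, 182, 191, 161, 184, 191, 190, 172, 136, 149, 191, 183, 189, 183, 189, 187, 183]  (not all equal)
t=11: [185, 185, 185, 187, 192, 182, 174, 189, 183, 184, 184, 150, 162, 182, 191, 185, 189, 184, 186, 191]  (not all equal)
t=12: [189, 189, 189, 187, 182, 192, 187, 185, 191, 190, 189, 164, 175, 191, 183, 189, 184, 190, 188, 183]  (not all equal)
t=13: [185, 185, 185, 186, 192, 182, 186, 189, 183, 184, 184, 179, 189, 183, 191, 185, 190, 184, 186, 191]  (not all equal)
t=14: [189, 189, 189, 188, 182, 192, 188, 185, 191, 190, 190, 193, 185, 191, 183, 189, 184, 190, 188, 183]  (not all equal)
t=15: [185, 185, 185, 186, 192, 182, 185, 189, 183, 184, 184, 181, 189, 183, 191, 185, 190, 184, 186, 191]  (not all equal)
t=16: [189, 189, 189, 188, 182, 192, 190, 185, 191, 190, 190, 193, 185, 191, 183, 189, 184, 190, 188, 183]  (not all equal)
t=17: [185, 185, 185, 186, 192, 182, 184, 189, 183, 184, 184, 181, 189, 183, 191, 185, 190, 184, 186, 191]  (not all equal)
t=18: [189, 189, 189, 188, 182, 192, 190, 185, 191, 190, 190, 193, 185, 191, 183, 189, 184, 190, 188, 183]  (not all equal)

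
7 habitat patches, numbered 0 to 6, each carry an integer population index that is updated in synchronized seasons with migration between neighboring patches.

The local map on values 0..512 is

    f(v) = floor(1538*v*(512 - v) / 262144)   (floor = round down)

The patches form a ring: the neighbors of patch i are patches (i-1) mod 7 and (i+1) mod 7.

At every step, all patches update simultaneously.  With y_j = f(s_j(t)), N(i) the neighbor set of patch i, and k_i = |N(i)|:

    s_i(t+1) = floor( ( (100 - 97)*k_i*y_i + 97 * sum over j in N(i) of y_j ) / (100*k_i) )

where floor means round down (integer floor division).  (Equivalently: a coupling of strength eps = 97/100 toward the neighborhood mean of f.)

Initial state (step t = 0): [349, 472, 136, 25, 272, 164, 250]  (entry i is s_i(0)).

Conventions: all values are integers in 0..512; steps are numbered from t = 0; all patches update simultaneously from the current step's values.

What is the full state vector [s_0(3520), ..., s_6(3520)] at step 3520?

Answer: [336, 336, 336, 336, 336, 336, 336]
Key observation: The state at step 19, [346, 346, 346, 346, 346, 346, 346], reappears at step 21: the system is in a cycle of period 2 from step 19 on.  Therefore the state at step 3520 equals the state at step 19 + ((3520 - 19) mod 2) = 20, which is [336, 336, 336, 336, 336, 336, 336].

Derivation:
t=0: [349, 472, 136, 25, 272, 164, 250]
t=1: [249, 310, 96, 332, 207, 381, 335]
t=2: [357, 310, 354, 303, 322, 356, 338]
t=3: [355, 327, 367, 343, 348, 350, 325]
t=4: [354, 320, 345, 323, 335, 344, 329]
t=5: [355, 333, 358, 342, 348, 349, 334]
t=6: [347, 325, 344, 328, 336, 340, 330]
t=7: [353, 337, 354, 342, 348, 348, 339]
t=8: [344, 329, 343, 331, 337, 338, 331]
t=9: [351, 339, 351, 343, 347, 348, 342]
t=10: [342, 331, 341, 333, 336, 337, 332]
t=11: [350, 341, 349, 344, 347, 347, 343]
t=12: [340, 332, 340, 334, 336, 337, 333]
t=13: [349, 343, 348, 344, 346, 347, 344]
t=14: [339, 333, 339, 335, 336, 337, 334]
t=15: [348, 344, 347, 345, 346, 346, 345]
t=16: [338, 334, 338, 335, 336, 336, 335]
t=17: [347, 345, 347, 345, 346, 346, 345]
t=18: [337, 335, 337, 335, 336, 336, 335]
t=19: [346, 346, 346, 346, 346, 346, 346]
t=20: [336, 336, 336, 336, 336, 336, 336]
t=21: [346, 346, 346, 346, 346, 346, 346]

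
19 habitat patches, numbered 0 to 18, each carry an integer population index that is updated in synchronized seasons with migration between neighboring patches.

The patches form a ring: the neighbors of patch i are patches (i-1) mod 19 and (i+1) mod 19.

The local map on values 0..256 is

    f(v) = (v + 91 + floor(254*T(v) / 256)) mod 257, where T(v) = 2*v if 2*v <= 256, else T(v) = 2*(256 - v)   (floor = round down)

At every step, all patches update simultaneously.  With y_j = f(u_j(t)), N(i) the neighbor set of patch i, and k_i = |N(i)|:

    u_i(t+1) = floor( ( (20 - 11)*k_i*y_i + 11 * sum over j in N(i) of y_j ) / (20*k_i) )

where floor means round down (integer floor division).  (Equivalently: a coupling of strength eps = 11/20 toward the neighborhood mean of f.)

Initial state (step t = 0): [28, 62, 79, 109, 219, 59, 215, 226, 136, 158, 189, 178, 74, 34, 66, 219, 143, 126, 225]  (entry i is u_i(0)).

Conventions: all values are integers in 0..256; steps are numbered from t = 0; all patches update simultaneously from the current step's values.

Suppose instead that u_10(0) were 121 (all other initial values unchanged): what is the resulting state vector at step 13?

Simulating step by step:
t=0: [28, 62, 79, 109, 219, 59, 215, 226, 136, 158, 121, 178, 74, 34, 66, 219, 143, 126, 225]
t=1: [116, 75, 80, 125, 103, 74, 93, 146, 177, 194, 184, 143, 122, 109, 100, 120, 182, 182, 159]
t=2: [147, 94, 105, 151, 135, 93, 119, 165, 171, 157, 168, 188, 188, 162, 155, 167, 170, 168, 177]
t=3: [165, 145, 150, 184, 177, 159, 164, 180, 178, 180, 173, 161, 163, 176, 183, 179, 175, 172, 177]
t=4: [181, 192, 186, 171, 170, 178, 176, 168, 164, 166, 172, 179, 177, 169, 164, 165, 168, 169, 171]
t=5: [163, 157, 160, 169, 171, 168, 169, 174, 178, 176, 171, 167, 168, 174, 178, 178, 176, 174, 170]
t=6: [180, 184, 182, 176, 174, 174, 173, 170, 167, 168, 172, 175, 174, 170, 167, 166, 168, 170, 174]
t=7: [164, 161, 163, 166, 169, 170, 171, 174, 175, 175, 172, 170, 170, 173, 176, 177, 176, 173, 169]
t=8: [179, 181, 180, 178, 175, 174, 172, 170, 169, 169, 171, 173, 173, 171, 168, 167, 168, 171, 175]
t=9: [165, 163, 164, 166, 168, 170, 172, 173, 174, 174, 173, 171, 171, 173, 175, 176, 175, 172, 169]
t=10: [178, 180, 179, 178, 176, 174, 172, 171, 170, 170, 171, 172, 172, 171, 169, 168, 169, 172, 175]
t=11: [166, 164, 165, 166, 168, 170, 171, 173, 173, 173, 173, 172, 172, 173, 174, 175, 174, 172, 169]
t=12: [177, 179, 179, 177, 176, 174, 172, 171, 171, 171, 171, 171, 171, 171, 170, 169, 170, 172, 175]
t=13: [167, 165, 165, 166, 168, 170, 171, 172, 173, 173, 173, 173, 173, 173, 174, 174, 173, 171, 169]

Answer: [167, 165, 165, 166, 168, 170, 171, 172, 173, 173, 173, 173, 173, 173, 174, 174, 173, 171, 169]
Key observation: This trace re-runs the system from the modified initial state.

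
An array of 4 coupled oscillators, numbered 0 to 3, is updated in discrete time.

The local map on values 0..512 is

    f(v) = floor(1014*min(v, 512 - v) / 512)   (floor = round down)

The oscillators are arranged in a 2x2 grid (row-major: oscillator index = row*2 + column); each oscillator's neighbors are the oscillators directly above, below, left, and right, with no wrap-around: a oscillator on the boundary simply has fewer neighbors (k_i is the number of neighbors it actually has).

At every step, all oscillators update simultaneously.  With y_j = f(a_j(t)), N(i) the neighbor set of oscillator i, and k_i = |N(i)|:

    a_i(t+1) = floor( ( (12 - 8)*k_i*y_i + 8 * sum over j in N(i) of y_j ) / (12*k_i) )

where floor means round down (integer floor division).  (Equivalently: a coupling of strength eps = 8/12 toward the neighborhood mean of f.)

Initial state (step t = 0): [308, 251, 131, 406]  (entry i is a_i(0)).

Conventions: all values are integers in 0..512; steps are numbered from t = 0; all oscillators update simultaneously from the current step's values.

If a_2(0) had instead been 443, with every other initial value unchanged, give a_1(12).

Simulating step by step:
t=0: [308, 251, 443, 406]
t=1: [345, 370, 249, 280]
t=2: [368, 356, 427, 411]
t=3: [253, 264, 217, 225]
t=4: [473, 479, 458, 455]
t=5: [82, 84, 98, 94]
t=6: [174, 171, 180, 182]
t=7: [346, 347, 353, 351]
t=8: [322, 324, 320, 319]
t=9: [376, 376, 379, 378]
t=10: [267, 267, 265, 265]
t=11: [486, 486, 487, 487]
t=12: [50, 50, 49, 49]

Answer: a_1(12) = 50
Key observation: This trace re-runs the system from the modified initial state.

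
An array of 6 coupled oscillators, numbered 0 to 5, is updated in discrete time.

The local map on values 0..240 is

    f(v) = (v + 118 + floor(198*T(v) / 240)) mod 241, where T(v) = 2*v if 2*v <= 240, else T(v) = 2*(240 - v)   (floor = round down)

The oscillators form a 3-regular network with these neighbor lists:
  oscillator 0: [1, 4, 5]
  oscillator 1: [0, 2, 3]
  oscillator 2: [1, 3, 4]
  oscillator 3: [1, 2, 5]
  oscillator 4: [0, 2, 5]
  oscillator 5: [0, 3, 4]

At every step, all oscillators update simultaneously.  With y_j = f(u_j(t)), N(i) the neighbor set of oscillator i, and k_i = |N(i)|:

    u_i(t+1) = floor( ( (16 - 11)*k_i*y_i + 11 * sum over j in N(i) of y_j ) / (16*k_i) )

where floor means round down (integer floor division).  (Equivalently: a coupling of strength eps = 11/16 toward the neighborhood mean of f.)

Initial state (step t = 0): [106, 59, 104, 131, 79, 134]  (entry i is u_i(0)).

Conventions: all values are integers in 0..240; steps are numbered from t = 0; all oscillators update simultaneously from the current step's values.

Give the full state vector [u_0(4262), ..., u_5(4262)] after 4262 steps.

Answer: [165, 165, 165, 165, 165, 165]
Key observation: The state at step 11, [165, 165, 165, 165, 165, 165], reappears at step 12: the system is in a cycle of period 1 from step 11 on.  Therefore the state at step 4262 equals the state at step 11 + ((4262 - 11) mod 1) = 11, which is [165, 165, 165, 165, 165, 165].

Derivation:
t=0: [106, 59, 104, 131, 79, 134]
t=1: [118, 123, 117, 143, 140, 156]
t=2: [184, 187, 185, 182, 182, 179]
t=3: [153, 152, 152, 153, 153, 154]
t=4: [173, 173, 173, 173, 173, 172]
t=5: [160, 160, 160, 160, 160, 160]
t=6: [169, 169, 169, 169, 169, 169]
t=7: [163, 163, 163, 163, 163, 163]
t=8: [167, 167, 167, 167, 167, 167]
t=9: [164, 164, 164, 164, 164, 164]
t=10: [166, 166, 166, 166, 166, 166]
t=11: [165, 165, 165, 165, 165, 165]
t=12: [165, 165, 165, 165, 165, 165]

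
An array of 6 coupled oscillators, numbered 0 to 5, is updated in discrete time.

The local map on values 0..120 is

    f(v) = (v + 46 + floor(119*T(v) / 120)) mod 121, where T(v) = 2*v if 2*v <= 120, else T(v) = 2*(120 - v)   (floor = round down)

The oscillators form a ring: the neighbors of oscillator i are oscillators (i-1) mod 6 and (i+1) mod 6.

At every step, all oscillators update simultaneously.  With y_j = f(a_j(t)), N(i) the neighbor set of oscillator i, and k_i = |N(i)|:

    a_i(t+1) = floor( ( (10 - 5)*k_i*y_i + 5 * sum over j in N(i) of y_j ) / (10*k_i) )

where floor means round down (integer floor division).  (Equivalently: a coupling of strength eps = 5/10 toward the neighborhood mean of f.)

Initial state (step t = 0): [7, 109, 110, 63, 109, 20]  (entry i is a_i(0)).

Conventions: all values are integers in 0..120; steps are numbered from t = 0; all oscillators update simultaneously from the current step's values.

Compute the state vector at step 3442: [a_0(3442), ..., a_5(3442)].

Answer: [89, 90, 89, 89, 89, 89]
Key observation: The state at step 9, [74, 74, 74, 75, 75, 75], reappears at step 11: the system is in a cycle of period 2 from step 9 on.  Therefore the state at step 3442 equals the state at step 9 + ((3442 - 9) mod 2) = 10, which is [89, 90, 89, 89, 89, 89].

Derivation:
t=0: [7, 109, 110, 63, 109, 20]
t=1: [73, 57, 66, 77, 79, 82]
t=2: [89, 94, 94, 89, 84, 85]
t=3: [74, 71, 71, 75, 78, 78]
t=4: [89, 92, 92, 89, 86, 87]
t=5: [74, 72, 72, 75, 77, 76]
t=6: [90, 91, 91, 89, 87, 88]
t=7: [74, 73, 73, 75, 76, 75]
t=8: [90, 90, 90, 89, 88, 89]
t=9: [74, 74, 74, 75, 75, 75]
t=10: [89, 90, 89, 89, 89, 89]
t=11: [74, 74, 74, 75, 75, 75]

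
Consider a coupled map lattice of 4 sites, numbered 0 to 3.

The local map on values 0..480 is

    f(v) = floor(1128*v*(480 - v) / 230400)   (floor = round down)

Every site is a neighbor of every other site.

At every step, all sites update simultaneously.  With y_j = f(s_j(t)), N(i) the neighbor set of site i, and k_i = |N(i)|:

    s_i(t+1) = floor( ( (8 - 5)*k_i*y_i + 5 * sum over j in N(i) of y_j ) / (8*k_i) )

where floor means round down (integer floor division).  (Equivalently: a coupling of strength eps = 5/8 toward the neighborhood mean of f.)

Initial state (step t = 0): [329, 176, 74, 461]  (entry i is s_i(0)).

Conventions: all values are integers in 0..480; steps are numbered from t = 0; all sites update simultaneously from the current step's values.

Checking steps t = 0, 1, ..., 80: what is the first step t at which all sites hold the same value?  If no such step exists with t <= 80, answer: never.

Simulating step by step:
t=0: [329, 176, 74, 461]  (not all equal)
t=1: [184, 187, 168, 151]  (not all equal)
t=2: [259, 259, 257, 255]  (not all equal)
t=3: [280, 280, 280, 280]  (all equal)

Answer: 3
Key observation: Synchronization is absorbing here: once all sites are equal they stay equal, and step 3 is the first all-equal step.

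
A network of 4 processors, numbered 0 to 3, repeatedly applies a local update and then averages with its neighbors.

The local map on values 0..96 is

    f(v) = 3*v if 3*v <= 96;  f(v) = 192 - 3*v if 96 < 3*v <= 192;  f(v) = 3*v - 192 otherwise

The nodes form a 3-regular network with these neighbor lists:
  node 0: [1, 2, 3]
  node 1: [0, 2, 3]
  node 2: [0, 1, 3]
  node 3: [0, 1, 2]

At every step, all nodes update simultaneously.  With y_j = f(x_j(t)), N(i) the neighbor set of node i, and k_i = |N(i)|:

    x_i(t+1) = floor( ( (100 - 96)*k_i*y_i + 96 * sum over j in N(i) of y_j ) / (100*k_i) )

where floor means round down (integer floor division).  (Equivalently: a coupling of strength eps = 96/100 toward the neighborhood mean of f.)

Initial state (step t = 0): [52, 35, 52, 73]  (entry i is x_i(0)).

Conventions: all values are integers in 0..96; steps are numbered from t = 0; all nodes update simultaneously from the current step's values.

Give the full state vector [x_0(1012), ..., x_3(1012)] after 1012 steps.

Simulating step by step:
t=0: [52, 35, 52, 73]
t=1: [49, 35, 49, 51]
t=2: [56, 44, 56, 58]
t=3: [33, 23, 33, 35]
t=4: [83, 90, 83, 85]
t=5: [65, 59, 65, 63]
t=6: [6, 3, 6, 6]
t=7: [15, 17, 15, 15]
t=8: [46, 45, 46, 46]
t=9: [54, 54, 54, 54]
t=10: [30, 30, 30, 30]
t=11: [90, 90, 90, 90]
t=12: [78, 78, 78, 78]
t=13: [42, 42, 42, 42]
t=14: [66, 66, 66, 66]
t=15: [6, 6, 6, 6]
t=16: [18, 18, 18, 18]
t=17: [54, 54, 54, 54]

Answer: [78, 78, 78, 78]
Key observation: The state at step 9, [54, 54, 54, 54], reappears at step 17: the system is in a cycle of period 8 from step 9 on.  Therefore the state at step 1012 equals the state at step 9 + ((1012 - 9) mod 8) = 12, which is [78, 78, 78, 78].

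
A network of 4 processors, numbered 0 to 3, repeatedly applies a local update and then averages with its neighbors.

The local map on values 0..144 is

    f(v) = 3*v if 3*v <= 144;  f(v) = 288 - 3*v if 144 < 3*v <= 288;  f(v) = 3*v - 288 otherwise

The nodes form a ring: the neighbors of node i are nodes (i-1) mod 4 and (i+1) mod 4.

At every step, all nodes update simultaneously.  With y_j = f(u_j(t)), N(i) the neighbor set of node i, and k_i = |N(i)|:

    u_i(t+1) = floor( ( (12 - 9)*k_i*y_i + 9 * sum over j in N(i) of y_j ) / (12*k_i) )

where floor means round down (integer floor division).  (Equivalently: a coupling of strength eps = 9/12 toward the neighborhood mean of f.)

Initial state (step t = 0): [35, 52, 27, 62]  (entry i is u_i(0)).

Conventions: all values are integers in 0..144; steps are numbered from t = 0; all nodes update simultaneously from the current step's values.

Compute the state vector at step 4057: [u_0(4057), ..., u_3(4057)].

Simulating step by step:
t=0: [35, 52, 27, 62]
t=1: [114, 102, 108, 95]
t=2: [21, 38, 16, 34]
t=3: [96, 70, 93, 67]
t=4: [61, 22, 64, 25]
t=5: [79, 91, 76, 94]
t=6: [20, 45, 22, 43]
t=7: [114, 81, 115, 79]
t=8: [49, 52, 50, 54]
t=9: [132, 137, 131, 136]
t=10: [118, 110, 117, 109]
t=11: [46, 58, 46, 58]
t=12: [120, 132, 120, 132]
t=13: [99, 81, 99, 81]
t=14: [36, 18, 36, 18]
t=15: [67, 94, 67, 94]
t=16: [26, 66, 26, 66]
t=17: [87, 81, 87, 81]
t=18: [40, 31, 40, 31]
t=19: [99, 113, 99, 113]
t=20: [40, 19, 40, 19]
t=21: [72, 104, 72, 104]
t=22: [36, 60, 36, 60]
t=23: [108, 108, 108, 108]
t=24: [36, 36, 36, 36]
t=25: [108, 108, 108, 108]

Answer: [108, 108, 108, 108]
Key observation: The state at step 23, [108, 108, 108, 108], reappears at step 25: the system is in a cycle of period 2 from step 23 on.  Therefore the state at step 4057 equals the state at step 23 + ((4057 - 23) mod 2) = 23, which is [108, 108, 108, 108].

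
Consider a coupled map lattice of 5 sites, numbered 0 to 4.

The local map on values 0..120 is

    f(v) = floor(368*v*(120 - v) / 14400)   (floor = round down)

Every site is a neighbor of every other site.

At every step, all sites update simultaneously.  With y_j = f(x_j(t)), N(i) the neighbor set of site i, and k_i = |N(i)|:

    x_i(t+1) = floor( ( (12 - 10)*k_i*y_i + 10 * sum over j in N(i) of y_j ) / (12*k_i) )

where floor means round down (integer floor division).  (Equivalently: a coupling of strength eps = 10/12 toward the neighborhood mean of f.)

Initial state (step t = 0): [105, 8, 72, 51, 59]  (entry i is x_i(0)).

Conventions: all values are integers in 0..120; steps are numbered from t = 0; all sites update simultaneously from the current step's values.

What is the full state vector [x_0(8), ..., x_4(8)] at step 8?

Simulating step by step:
t=0: [105, 8, 72, 51, 59]
t=1: [67, 67, 65, 65, 64]
t=2: [90, 90, 90, 90, 90]
t=3: [69, 69, 69, 69, 69]
t=4: [89, 89, 89, 89, 89]
t=5: [70, 70, 70, 70, 70]
t=6: [89, 89, 89, 89, 89]
t=7: [70, 70, 70, 70, 70]
t=8: [89, 89, 89, 89, 89]

Answer: [89, 89, 89, 89, 89]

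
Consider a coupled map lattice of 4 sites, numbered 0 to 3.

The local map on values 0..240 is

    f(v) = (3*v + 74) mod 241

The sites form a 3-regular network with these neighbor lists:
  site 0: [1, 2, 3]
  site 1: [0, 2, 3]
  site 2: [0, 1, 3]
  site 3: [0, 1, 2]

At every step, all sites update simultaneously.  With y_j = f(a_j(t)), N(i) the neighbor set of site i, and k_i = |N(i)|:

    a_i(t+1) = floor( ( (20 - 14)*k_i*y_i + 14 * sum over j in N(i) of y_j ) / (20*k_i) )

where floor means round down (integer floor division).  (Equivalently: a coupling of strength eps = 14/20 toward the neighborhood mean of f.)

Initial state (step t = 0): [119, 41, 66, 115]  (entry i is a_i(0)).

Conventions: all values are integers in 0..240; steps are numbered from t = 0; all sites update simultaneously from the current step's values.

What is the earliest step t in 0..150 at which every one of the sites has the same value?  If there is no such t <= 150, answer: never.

Answer: 3
Key observation: Synchronization is absorbing here: once all sites are equal they stay equal, and step 3 is the first all-equal step.

Derivation:
t=0: [119, 41, 66, 115]  (not all equal)
t=1: [151, 152, 141, 150]  (not all equal)
t=2: [38, 38, 36, 37]  (not all equal)
t=3: [185, 185, 185, 185]  (all equal)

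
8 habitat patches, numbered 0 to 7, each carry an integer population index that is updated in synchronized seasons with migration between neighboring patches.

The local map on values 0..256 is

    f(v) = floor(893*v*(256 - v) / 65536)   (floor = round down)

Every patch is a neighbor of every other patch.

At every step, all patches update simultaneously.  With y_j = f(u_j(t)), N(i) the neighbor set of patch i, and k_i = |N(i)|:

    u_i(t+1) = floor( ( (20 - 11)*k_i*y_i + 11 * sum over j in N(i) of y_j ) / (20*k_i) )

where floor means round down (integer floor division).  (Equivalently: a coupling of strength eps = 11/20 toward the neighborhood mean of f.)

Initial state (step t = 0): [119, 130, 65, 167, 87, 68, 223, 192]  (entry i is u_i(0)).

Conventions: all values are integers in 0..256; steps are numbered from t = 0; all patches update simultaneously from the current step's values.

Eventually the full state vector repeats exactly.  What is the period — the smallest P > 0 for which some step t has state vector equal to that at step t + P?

Answer: 4
Key observation: The state at step 11, [214, 214, 214, 214, 214, 214, 214, 214], reappears at step 15 — and no state repeats earlier — so the cycle the system enters has period 4.

Derivation:
t=0: [119, 130, 65, 167, 87, 68, 223, 192]
t=1: [196, 197, 177, 189, 188, 179, 151, 176]
t=2: [173, 172, 184, 177, 178, 183, 194, 184]
t=3: [188, 188, 182, 186, 186, 183, 176, 182]
t=4: [177, 177, 181, 178, 178, 180, 184, 181]
t=5: [187, 187, 185, 187, 187, 186, 184, 185]
t=6: [176, 176, 177, 176, 176, 176, 177, 177]
t=7: [190, 190, 190, 190, 190, 190, 190, 190]
t=8: [170, 170, 170, 170, 170, 170, 170, 170]
t=9: [199, 199, 199, 199, 199, 199, 199, 199]
t=10: [154, 154, 154, 154, 154, 154, 154, 154]
t=11: [214, 214, 214, 214, 214, 214, 214, 214]
t=12: [122, 122, 122, 122, 122, 122, 122, 122]
t=13: [222, 222, 222, 222, 222, 222, 222, 222]
t=14: [102, 102, 102, 102, 102, 102, 102, 102]
t=15: [214, 214, 214, 214, 214, 214, 214, 214]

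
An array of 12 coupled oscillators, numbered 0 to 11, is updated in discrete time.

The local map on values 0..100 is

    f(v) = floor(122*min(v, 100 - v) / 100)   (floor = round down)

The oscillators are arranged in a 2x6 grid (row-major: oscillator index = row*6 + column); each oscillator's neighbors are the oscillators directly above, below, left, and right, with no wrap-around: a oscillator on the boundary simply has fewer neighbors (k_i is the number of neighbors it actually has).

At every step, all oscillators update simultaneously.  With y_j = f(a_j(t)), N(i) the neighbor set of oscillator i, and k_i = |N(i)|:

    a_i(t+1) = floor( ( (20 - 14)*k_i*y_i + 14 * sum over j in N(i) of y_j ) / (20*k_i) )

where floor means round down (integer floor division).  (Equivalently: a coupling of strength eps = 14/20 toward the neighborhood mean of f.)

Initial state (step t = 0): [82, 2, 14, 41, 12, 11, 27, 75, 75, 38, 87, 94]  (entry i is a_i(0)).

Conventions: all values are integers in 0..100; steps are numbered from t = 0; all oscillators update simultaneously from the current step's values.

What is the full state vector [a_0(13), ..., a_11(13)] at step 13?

Simulating step by step:
t=0: [82, 2, 14, 41, 12, 11, 27, 75, 75, 38, 87, 94]
t=1: [18, 16, 24, 32, 22, 11, 27, 23, 30, 35, 20, 11]
t=2: [24, 23, 30, 34, 25, 17, 26, 28, 33, 35, 26, 16]
t=3: [29, 31, 36, 37, 30, 23, 31, 33, 38, 38, 30, 23]
t=4: [36, 38, 42, 42, 36, 30, 37, 40, 43, 43, 36, 30]
t=5: [44, 46, 50, 49, 43, 38, 45, 47, 50, 49, 43, 38]
t=6: [54, 56, 59, 57, 52, 48, 54, 57, 59, 57, 52, 48]
t=7: [54, 52, 51, 52, 56, 58, 54, 52, 50, 52, 56, 58]
t=8: [56, 57, 59, 57, 53, 51, 56, 58, 59, 57, 53, 51]
t=9: [52, 51, 50, 52, 56, 58, 52, 51, 50, 52, 56, 58]
t=10: [58, 59, 59, 57, 53, 51, 58, 59, 59, 57, 53, 51]
t=11: [50, 50, 50, 52, 56, 58, 50, 50, 50, 52, 56, 58]
t=12: [61, 61, 60, 57, 53, 51, 61, 61, 60, 57, 53, 51]
t=13: [47, 47, 48, 52, 56, 58, 47, 47, 48, 52, 56, 58]

Answer: [47, 47, 48, 52, 56, 58, 47, 47, 48, 52, 56, 58]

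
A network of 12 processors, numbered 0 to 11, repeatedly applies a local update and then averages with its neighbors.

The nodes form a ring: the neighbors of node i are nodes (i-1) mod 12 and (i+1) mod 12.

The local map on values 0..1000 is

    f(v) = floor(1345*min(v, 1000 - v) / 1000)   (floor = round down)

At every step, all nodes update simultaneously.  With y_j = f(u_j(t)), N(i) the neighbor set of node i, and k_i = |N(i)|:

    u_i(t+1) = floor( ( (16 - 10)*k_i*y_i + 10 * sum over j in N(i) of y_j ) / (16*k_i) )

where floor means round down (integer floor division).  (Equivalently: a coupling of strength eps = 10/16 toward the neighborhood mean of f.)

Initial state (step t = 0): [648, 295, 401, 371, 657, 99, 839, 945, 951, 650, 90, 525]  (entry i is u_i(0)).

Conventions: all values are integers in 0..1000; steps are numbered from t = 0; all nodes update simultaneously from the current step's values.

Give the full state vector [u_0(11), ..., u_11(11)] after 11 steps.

Simulating step by step:
t=0: [648, 295, 401, 371, 657, 99, 839, 945, 951, 650, 90, 525]
t=1: [500, 464, 481, 499, 370, 261, 145, 115, 194, 234, 391, 424]
t=2: [625, 645, 646, 608, 505, 347, 230, 199, 243, 363, 473, 587]
t=3: [511, 485, 492, 554, 559, 479, 344, 298, 358, 483, 564, 564]
t=4: [633, 656, 638, 616, 610, 571, 499, 444, 508, 576, 605, 608]
t=5: [493, 479, 487, 509, 538, 589, 618, 640, 612, 586, 541, 517]
t=6: [652, 653, 653, 646, 611, 561, 516, 504, 520, 564, 607, 643]
t=7: [471, 466, 469, 487, 529, 587, 636, 654, 633, 586, 531, 491]
t=8: [639, 629, 636, 640, 615, 558, 502, 481, 503, 559, 616, 642]
t=9: [487, 491, 490, 495, 530, 593, 638, 660, 637, 592, 529, 493]
t=10: [659, 658, 661, 652, 615, 554, 496, 475, 497, 555, 615, 651]
t=11: [461, 457, 460, 479, 527, 594, 636, 656, 636, 594, 527, 480]

Answer: [461, 457, 460, 479, 527, 594, 636, 656, 636, 594, 527, 480]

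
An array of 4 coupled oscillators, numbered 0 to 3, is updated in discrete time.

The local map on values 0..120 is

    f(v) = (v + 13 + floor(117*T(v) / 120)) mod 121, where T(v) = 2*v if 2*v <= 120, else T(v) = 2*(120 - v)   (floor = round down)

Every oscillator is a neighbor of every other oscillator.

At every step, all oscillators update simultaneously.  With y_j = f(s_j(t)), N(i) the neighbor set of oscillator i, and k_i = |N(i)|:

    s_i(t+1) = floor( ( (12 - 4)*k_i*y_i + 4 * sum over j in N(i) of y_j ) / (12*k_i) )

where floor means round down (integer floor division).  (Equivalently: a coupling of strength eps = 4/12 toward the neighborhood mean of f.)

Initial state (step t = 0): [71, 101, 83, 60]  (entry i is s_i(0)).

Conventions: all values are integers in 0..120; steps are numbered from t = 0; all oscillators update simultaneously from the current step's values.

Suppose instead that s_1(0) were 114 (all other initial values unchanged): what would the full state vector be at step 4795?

Answer: [56, 56, 55, 56]
Key observation: The state at step 17, [56, 56, 55, 56], reappears at step 18: the system is in a cycle of period 1 from step 17 on.  Therefore the state at step 4795 equals the state at step 17 + ((4795 - 17) mod 1) = 17, which is [56, 56, 55, 56].

Derivation:
t=0: [71, 114, 83, 60]
t=1: [53, 30, 47, 59]
t=2: [53, 83, 43, 63]
t=3: [46, 46, 29, 56]
t=4: [38, 38, 77, 54]
t=5: [14, 14, 41, 40]
t=6: [44, 44, 21, 20]
t=7: [32, 32, 62, 60]
t=8: [98, 98, 76, 77]
t=9: [36, 36, 48, 47]
t=10: [99, 99, 51, 50]
t=11: [33, 33, 39, 37]
t=12: [86, 86, 29, 25]
t=13: [54, 54, 84, 78]
t=14: [50, 50, 47, 50]
t=15: [38, 38, 33, 38]
t=16: [15, 15, 74, 15]
t=17: [56, 56, 55, 56]
t=18: [56, 56, 55, 56]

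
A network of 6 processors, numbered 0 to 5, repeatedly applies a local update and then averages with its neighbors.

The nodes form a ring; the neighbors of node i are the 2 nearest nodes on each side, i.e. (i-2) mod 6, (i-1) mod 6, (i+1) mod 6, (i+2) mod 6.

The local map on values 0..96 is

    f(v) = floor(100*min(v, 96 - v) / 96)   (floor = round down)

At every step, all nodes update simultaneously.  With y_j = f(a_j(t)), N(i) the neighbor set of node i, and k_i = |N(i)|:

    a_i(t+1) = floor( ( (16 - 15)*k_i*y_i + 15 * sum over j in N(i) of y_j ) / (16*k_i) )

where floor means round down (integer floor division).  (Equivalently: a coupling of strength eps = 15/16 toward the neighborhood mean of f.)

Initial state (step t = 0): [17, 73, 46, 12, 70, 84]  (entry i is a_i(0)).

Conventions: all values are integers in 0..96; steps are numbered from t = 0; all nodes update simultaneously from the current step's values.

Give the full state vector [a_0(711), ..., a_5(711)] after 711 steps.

Simulating step by step:
t=0: [17, 73, 46, 12, 70, 84]
t=1: [26, 22, 21, 26, 22, 19]
t=2: [21, 23, 24, 21, 23, 24]
t=3: [23, 23, 22, 23, 23, 22]
t=4: [22, 22, 22, 22, 22, 22]
t=5: [22, 22, 22, 22, 22, 22]

Answer: [22, 22, 22, 22, 22, 22]
Key observation: The state at step 4, [22, 22, 22, 22, 22, 22], reappears at step 5: the system is in a cycle of period 1 from step 4 on.  Therefore the state at step 711 equals the state at step 4 + ((711 - 4) mod 1) = 4, which is [22, 22, 22, 22, 22, 22].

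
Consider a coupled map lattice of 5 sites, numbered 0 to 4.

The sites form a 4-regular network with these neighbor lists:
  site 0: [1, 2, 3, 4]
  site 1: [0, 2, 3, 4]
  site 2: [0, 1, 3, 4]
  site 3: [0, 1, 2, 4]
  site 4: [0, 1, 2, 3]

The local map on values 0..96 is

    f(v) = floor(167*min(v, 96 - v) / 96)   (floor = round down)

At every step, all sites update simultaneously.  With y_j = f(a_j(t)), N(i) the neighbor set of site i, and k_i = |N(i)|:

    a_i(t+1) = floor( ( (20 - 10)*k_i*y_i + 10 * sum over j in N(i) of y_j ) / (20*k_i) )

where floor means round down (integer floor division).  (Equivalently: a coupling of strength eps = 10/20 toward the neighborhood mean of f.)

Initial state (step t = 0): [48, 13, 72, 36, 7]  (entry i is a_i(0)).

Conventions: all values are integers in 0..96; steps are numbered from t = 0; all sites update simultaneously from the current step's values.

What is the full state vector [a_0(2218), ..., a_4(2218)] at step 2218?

Simulating step by step:
t=0: [48, 13, 72, 36, 7]
t=1: [58, 35, 42, 50, 32]
t=2: [66, 64, 69, 71, 62]
t=3: [51, 52, 49, 48, 54]
t=4: [78, 77, 79, 80, 76]
t=5: [30, 31, 30, 29, 32]
t=6: [52, 52, 52, 51, 53]
t=7: [76, 76, 76, 76, 75]
t=8: [34, 34, 34, 34, 35]
t=9: [59, 59, 59, 59, 59]
t=10: [64, 64, 64, 64, 64]
t=11: [55, 55, 55, 55, 55]
t=12: [71, 71, 71, 71, 71]
t=13: [43, 43, 43, 43, 43]
t=14: [74, 74, 74, 74, 74]
t=15: [38, 38, 38, 38, 38]
t=16: [66, 66, 66, 66, 66]
t=17: [52, 52, 52, 52, 52]
t=18: [76, 76, 76, 76, 76]
t=19: [34, 34, 34, 34, 34]
t=20: [59, 59, 59, 59, 59]

Answer: [76, 76, 76, 76, 76]
Key observation: The state at step 9, [59, 59, 59, 59, 59], reappears at step 20: the system is in a cycle of period 11 from step 9 on.  Therefore the state at step 2218 equals the state at step 9 + ((2218 - 9) mod 11) = 18, which is [76, 76, 76, 76, 76].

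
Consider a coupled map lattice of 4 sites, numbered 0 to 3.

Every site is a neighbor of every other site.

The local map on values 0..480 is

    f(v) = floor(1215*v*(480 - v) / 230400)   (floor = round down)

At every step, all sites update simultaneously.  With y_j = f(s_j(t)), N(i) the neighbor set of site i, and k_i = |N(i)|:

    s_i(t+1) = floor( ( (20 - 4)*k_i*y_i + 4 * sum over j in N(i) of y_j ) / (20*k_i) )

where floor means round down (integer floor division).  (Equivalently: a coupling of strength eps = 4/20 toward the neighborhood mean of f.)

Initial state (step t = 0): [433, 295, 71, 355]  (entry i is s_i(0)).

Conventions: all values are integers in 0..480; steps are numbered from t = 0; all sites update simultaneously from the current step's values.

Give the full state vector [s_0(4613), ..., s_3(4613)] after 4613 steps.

Simulating step by step:
t=0: [433, 295, 71, 355]
t=1: [130, 262, 164, 223]
t=2: [249, 295, 274, 295]
t=3: [300, 288, 296, 288]
t=4: [285, 290, 287, 290]
t=5: [292, 290, 291, 290]
t=6: [289, 289, 289, 289]
t=7: [291, 291, 291, 291]
t=8: [290, 290, 290, 290]
t=9: [290, 290, 290, 290]

Answer: [290, 290, 290, 290]
Key observation: The state at step 8, [290, 290, 290, 290], reappears at step 9: the system is in a cycle of period 1 from step 8 on.  Therefore the state at step 4613 equals the state at step 8 + ((4613 - 8) mod 1) = 8, which is [290, 290, 290, 290].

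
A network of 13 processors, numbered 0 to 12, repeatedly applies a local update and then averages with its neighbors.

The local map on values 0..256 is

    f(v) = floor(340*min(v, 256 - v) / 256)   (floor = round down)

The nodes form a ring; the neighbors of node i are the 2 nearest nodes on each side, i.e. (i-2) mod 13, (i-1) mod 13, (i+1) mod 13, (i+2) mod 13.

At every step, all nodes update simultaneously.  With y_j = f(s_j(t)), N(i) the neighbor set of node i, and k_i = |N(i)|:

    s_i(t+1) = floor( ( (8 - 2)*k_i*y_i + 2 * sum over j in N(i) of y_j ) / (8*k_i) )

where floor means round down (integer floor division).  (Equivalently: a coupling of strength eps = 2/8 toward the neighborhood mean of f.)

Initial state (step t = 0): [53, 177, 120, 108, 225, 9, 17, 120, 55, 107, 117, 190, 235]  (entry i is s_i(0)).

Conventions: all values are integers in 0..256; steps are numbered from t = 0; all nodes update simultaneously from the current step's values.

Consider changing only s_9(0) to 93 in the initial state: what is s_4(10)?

Simulating step by step:
t=0: [53, 177, 120, 108, 225, 9, 17, 120, 55, 93, 117, 190, 235]
t=1: [76, 102, 141, 126, 51, 31, 34, 133, 83, 121, 135, 88, 46]
t=2: [104, 131, 143, 149, 75, 58, 57, 144, 115, 154, 147, 117, 77]
t=3: [139, 157, 146, 137, 102, 86, 86, 138, 145, 138, 142, 148, 114]
t=4: [151, 136, 145, 151, 134, 120, 120, 150, 146, 154, 150, 145, 149]
t=5: [141, 154, 147, 143, 159, 156, 157, 142, 145, 137, 140, 145, 143]
t=6: [150, 138, 143, 146, 130, 134, 133, 148, 147, 155, 153, 148, 149]
t=7: [141, 153, 150, 149, 164, 160, 160, 144, 144, 135, 137, 141, 142]
t=8: [150, 138, 139, 139, 125, 128, 129, 146, 148, 157, 156, 152, 150]
t=9: [141, 153, 154, 156, 165, 167, 165, 147, 143, 133, 133, 137, 140]
t=10: [150, 137, 135, 130, 121, 120, 123, 142, 149, 160, 161, 158, 153]

Answer: s_4(10) = 121
Key observation: This trace re-runs the system from the modified initial state.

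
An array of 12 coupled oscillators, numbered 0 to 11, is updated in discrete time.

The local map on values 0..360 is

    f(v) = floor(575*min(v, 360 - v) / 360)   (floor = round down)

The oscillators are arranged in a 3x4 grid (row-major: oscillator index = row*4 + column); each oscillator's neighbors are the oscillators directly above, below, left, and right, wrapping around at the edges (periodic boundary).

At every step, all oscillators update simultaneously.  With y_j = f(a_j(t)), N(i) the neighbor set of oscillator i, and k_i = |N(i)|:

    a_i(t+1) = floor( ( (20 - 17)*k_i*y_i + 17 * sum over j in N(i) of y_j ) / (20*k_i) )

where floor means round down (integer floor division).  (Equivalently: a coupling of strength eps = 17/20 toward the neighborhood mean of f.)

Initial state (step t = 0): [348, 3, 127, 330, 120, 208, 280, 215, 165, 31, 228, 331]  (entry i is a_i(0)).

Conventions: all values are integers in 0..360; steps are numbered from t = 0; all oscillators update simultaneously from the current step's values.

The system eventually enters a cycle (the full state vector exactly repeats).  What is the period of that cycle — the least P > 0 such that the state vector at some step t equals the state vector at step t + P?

Answer: 4
Key observation: The state at step 20, [193, 193, 193, 193, 193, 193, 193, 193, 193, 193, 193, 193], reappears at step 24 — and no state repeats earlier — so the cycle the system enters has period 4.

Derivation:
t=0: [348, 3, 127, 330, 120, 208, 280, 215, 165, 31, 228, 331]
t=1: [110, 109, 112, 112, 189, 115, 207, 121, 104, 160, 121, 166]
t=2: [194, 194, 194, 199, 193, 228, 195, 232, 230, 190, 229, 194]
t=3: [251, 254, 250, 250, 228, 257, 228, 253, 257, 229, 257, 226]
t=4: [178, 178, 178, 182, 174, 194, 174, 197, 196, 171, 196, 175]
t=5: [277, 277, 277, 277, 268, 275, 268, 276, 275, 268, 275, 268]
t=6: [135, 135, 135, 135, 135, 141, 135, 141, 141, 136, 141, 135]
t=7: [217, 217, 217, 217, 221, 216, 221, 216, 216, 221, 216, 221]
t=8: [227, 227, 227, 227, 228, 224, 228, 224, 224, 228, 224, 228]
t=9: [212, 212, 212, 212, 214, 211, 214, 211, 211, 214, 211, 214]
t=10: [235, 235, 235, 235, 236, 234, 236, 234, 234, 236, 234, 236]
t=11: [199, 199, 199, 199, 200, 198, 200, 198, 198, 200, 198, 200]
t=12: [256, 256, 256, 256, 257, 255, 257, 255, 255, 257, 255, 257]
t=13: [165, 165, 165, 165, 166, 164, 166, 164, 164, 166, 164, 166]
t=14: [263, 263, 263, 263, 262, 263, 262, 263, 263, 262, 263, 262]
t=15: [154, 154, 154, 154, 154, 155, 154, 155, 155, 154, 155, 154]
t=16: [245, 245, 245, 245, 246, 245, 246, 245, 245, 246, 245, 246]
t=17: [182, 182, 182, 182, 182, 182, 182, 182, 182, 182, 182, 182]
t=18: [284, 284, 284, 284, 284, 284, 284, 284, 284, 284, 284, 284]
t=19: [121, 121, 121, 121, 121, 121, 121, 121, 121, 121, 121, 121]
t=20: [193, 193, 193, 193, 193, 193, 193, 193, 193, 193, 193, 193]
t=21: [266, 266, 266, 266, 266, 266, 266, 266, 266, 266, 266, 266]
t=22: [150, 150, 150, 150, 150, 150, 150, 150, 150, 150, 150, 150]
t=23: [239, 239, 239, 239, 239, 239, 239, 239, 239, 239, 239, 239]
t=24: [193, 193, 193, 193, 193, 193, 193, 193, 193, 193, 193, 193]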